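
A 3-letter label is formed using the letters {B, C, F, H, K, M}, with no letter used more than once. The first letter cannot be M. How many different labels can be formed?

The first letter has 6−1 = 5 choices (anything except M).
The remaining 2 letters are filled from the other 5 symbols without repetition: 5 × 4 = 20.
Total: 5 × 20 = 100.

100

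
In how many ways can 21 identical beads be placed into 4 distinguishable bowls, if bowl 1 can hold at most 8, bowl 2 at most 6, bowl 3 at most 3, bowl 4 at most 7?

20

By stars and bars, unrestricted non-negative solutions to x_1+…+x_4 = 21 number C(21+3,3) = 2024.
Subtract solutions that violate a single cap (substitute x_i' = x_i − (cap_i+1)): x_1 ≥ 9 gives C(15,3) = 455; x_2 ≥ 7 gives C(17,3) = 680; x_3 ≥ 4 gives C(20,3) = 1140; x_4 ≥ 8 gives C(16,3) = 560. Together 2835.
Add back pairs where two caps are both exceeded: 56 + 165 + 35 + 286 + 84 + 220 = 846.
Subtract triples: 4 + 0 + 1 + 10 = 15.
By inclusion–exclusion the count is 2024 − 2835 + 846 − 15 = 20.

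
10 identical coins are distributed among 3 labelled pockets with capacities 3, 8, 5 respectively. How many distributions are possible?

Without the upper bounds there are C(12,2) = 66 ways to split 10 among 3 pockets.
Subtract solutions that violate a single cap (substitute x_i' = x_i − (cap_i+1)): x_1 ≥ 4 gives C(8,2) = 28; x_2 ≥ 9 gives C(3,2) = 3; x_3 ≥ 6 gives C(6,2) = 15. Together 46.
Add back pairs where two caps are both exceeded: 0 + 1 + 0 = 1.
By inclusion–exclusion the count is 66 − 46 + 1 = 21.

21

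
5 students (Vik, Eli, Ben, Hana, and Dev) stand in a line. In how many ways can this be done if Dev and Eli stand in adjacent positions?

48

Glue Dev and Eli into one block (2 internal orders), leaving 4 units to arrange in a row.
That gives 2 × 4! = 2 × 24 = 48.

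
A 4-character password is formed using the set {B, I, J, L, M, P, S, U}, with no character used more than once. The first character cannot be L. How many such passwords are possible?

The first character has 8−1 = 7 choices (anything except L).
The remaining 3 characters are filled from the other 7 symbols without repetition: 7 × 6 × 5 = 210.
Total: 7 × 210 = 1470.

1470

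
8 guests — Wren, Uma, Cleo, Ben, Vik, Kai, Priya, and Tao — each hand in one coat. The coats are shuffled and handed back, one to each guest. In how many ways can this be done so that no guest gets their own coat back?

Let Aᵢ be the assignments in which guest i gets their own coat. We want the size of the complement of A₁∪…∪A_8.
By inclusion–exclusion this is Σ_{j=0}^{8} (−1)^j C(8,j)·(8−j)!.
Computing: 40320 − 40320 + 20160 − 6720 + 1680 − 336 + 56 − 8 + 1 = 14833.

14833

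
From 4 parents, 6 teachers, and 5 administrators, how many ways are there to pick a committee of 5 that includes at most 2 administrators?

2502

Split by how many administrators are chosen (0 through 2).
Sum: C(5,0)·C(10,5) + C(5,1)·C(10,4) + C(5,2)·C(10,3) = 252 + 1050 + 1200 = 2502.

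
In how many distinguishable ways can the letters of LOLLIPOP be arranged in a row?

The 8 letters of LOLLIPOP have repeats: L appearing 3 times, O appearing twice, and P appearing twice.
Dividing 8! = 40320 by 3!·2!·2! = 24 for the repeated letters gives 1680.

1680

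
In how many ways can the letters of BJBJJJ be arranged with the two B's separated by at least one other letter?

Total arrangements of BJBJJJ: 6!/(4!·2!) = 15.
If the two B's are adjacent, glue them into one block, leaving 5 items to arrange: (5)!/(4!) = 5 ways.
Hence 15 − 5 = 10.

10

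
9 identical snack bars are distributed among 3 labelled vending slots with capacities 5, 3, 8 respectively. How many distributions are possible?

By stars and bars, unrestricted non-negative solutions to x_1+…+x_3 = 9 number C(9+2,2) = 55.
Subtract solutions that violate a single cap (substitute x_i' = x_i − (cap_i+1)): x_1 ≥ 6 gives C(5,2) = 10; x_2 ≥ 4 gives C(7,2) = 21; x_3 ≥ 9 gives C(2,2) = 1. Together 32.
No two caps can be exceeded simultaneously, so the pair terms are all 0.
By inclusion–exclusion the count is 55 − 32 + 0 = 23.

23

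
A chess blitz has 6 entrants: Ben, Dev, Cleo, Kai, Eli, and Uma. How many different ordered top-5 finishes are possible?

This is an ordered selection of 5 from 6: P(6,5).
That gives 6 × 5 × 4 × 3 × 2 = 720.

720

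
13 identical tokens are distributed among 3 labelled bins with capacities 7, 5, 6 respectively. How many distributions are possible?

21

Without the upper bounds there are C(15,2) = 105 ways to split 13 among 3 bins.
Subtract solutions that violate a single cap (substitute x_i' = x_i − (cap_i+1)): x_1 ≥ 8 gives C(7,2) = 21; x_2 ≥ 6 gives C(9,2) = 36; x_3 ≥ 7 gives C(8,2) = 28. Together 85.
Add back pairs where two caps are both exceeded: 0 + 0 + 1 = 1.
By inclusion–exclusion the count is 105 − 85 + 1 = 21.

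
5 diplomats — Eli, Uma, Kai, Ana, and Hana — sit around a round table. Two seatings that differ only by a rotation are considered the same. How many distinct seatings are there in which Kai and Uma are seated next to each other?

Treat {Kai, Uma} as one unit (2 internal orders) and seat the resulting 4 units around the table: (3)! circular arrangements.
So 2 × (3)! = 2 × 6 = 12.

12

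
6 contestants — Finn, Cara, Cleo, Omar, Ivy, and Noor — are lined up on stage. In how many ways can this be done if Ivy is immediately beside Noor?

240

Treat {Ivy, Noor} as a single unit. There are 5 units to order, and the pair itself can be ordered 2 ways.
That gives 2 × 5! = 2 × 120 = 240.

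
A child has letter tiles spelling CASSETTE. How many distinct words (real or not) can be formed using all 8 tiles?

5040

CASSETTE has 8 letters with E appearing twice, S appearing twice, and T appearing twice.
So there are 8! / (2!·2!·2!) = 5040 distinguishable arrangements.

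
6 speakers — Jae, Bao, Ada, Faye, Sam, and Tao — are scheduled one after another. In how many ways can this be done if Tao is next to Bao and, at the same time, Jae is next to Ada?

96

Treat {Tao,Bao} as one block (2 orders) and {Jae,Ada} as another (2 orders).
That leaves 4 units to arrange: 2 × 2 × 4! = 4 × 24 = 96.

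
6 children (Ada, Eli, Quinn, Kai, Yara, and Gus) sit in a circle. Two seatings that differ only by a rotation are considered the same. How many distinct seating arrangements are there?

120

Fix one person's seat to break rotational symmetry; the remaining 5 people can be arranged in (5)! = 120 ways.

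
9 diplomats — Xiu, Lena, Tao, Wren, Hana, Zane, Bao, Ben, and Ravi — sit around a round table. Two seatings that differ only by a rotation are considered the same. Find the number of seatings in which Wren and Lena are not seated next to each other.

30240

All circular seatings of 9 people number (8)! = 40320.
Seatings with Wren beside Lena: treat them as a block with 2 internal orders, giving 2 × (7)! = 10080.
Subtracting, 40320 − 10080 = 30240.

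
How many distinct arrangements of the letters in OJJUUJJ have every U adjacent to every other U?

Treat the 2 copies of U as a single block. The multiset to arrange is then {UU, J, J, J, J, O}, 6 items in all.
That gives (6)!/(4!) = 30 arrangements.

30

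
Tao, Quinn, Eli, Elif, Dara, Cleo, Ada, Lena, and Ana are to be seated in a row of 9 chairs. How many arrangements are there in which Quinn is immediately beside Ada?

Place the 7 others and the Quinn-Ada pair as 8 objects in a line; the pair has 2 internal arrangements.
That gives 2 × 8! = 2 × 40320 = 80640.

80640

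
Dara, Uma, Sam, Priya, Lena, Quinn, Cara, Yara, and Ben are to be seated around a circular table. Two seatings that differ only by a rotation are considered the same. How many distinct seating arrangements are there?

Fix one person's seat to break rotational symmetry; the remaining 8 people can be arranged in (8)! = 40320 ways.

40320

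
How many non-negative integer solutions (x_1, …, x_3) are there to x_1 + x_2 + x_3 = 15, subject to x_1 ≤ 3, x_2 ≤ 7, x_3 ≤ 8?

10

Ignoring the caps, the number of non-negative solutions to x_1+…+x_3 = 15 is C(17,2) = 136.
Subtract solutions that violate a single cap (substitute x_i' = x_i − (cap_i+1)): x_1 ≥ 4 gives C(13,2) = 78; x_2 ≥ 8 gives C(9,2) = 36; x_3 ≥ 9 gives C(8,2) = 28. Together 142.
Add back pairs where two caps are both exceeded: 10 + 6 + 0 = 16.
By inclusion–exclusion the count is 136 − 142 + 16 = 10.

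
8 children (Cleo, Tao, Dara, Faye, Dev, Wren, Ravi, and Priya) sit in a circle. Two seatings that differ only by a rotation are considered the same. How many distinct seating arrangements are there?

Around a circle, 8 distinct people have 8!/8 = (7)! = 5040 rotationally distinct seatings.

5040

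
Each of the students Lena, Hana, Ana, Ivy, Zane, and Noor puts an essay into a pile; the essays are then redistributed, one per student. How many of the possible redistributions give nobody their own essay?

Let Aᵢ be the assignments in which student i gets their own essay. We want the size of the complement of A₁∪…∪A_6.
By inclusion–exclusion this is Σ_{j=0}^{6} (−1)^j C(6,j)·(6−j)!.
Computing: 720 − 720 + 360 − 120 + 30 − 6 + 1 = 265.

265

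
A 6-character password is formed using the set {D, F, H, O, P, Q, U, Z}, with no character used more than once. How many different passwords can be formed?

20160

With no repetition, fill the 6 characters in order: 8 choices, then 7, down to 3.
That product is 8 × 7 × 6 × 5 × 4 × 3 = 20160.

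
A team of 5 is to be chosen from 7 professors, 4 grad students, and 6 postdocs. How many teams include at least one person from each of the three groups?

4214

Unrestricted: C(17,5) = 6188 ways to pick any 5 of the 17.
Selections missing a whole group: no professors → C(10,5) = 252; no grad students → C(13,5) = 1287; no postdocs → C(11,5) = 462.
Add back selections omitting two groups (i.e. drawn from a single group): C(7,5) + C(4,5) + C(6,5) = 27.
By inclusion–exclusion: 6188 − 2001 + 27 = 4214.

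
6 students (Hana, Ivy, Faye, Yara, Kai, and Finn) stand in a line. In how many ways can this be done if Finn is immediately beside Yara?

Place the 4 others and the Finn-Yara pair as 5 objects in a line; the pair has 2 internal arrangements.
That gives 2 × 5! = 2 × 120 = 240.

240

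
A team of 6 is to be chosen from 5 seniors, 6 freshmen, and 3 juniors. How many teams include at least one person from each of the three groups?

2430

Unrestricted: C(14,6) = 3003 ways to pick any 6 of the 14.
Selections missing a whole group: no seniors → C(9,6) = 84; no freshmen → C(8,6) = 28; no juniors → C(11,6) = 462.
Add back selections omitting two groups (i.e. drawn from a single group): C(5,6) + C(6,6) + C(3,6) = 1.
By inclusion–exclusion: 3003 − 574 + 1 = 2430.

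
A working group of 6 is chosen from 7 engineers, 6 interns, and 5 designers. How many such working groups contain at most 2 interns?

Split by how many interns are chosen (0 through 2).
Sum: C(6,0)·C(12,6) + C(6,1)·C(12,5) + C(6,2)·C(12,4) = 924 + 4752 + 7425 = 13101.

13101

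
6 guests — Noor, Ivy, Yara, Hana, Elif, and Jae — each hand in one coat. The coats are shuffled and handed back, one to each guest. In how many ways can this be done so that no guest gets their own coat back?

Let Aᵢ be the assignments in which guest i gets their own coat. We want the size of the complement of A₁∪…∪A_6.
By inclusion–exclusion this is Σ_{j=0}^{6} (−1)^j C(6,j)·(6−j)!.
Computing: 720 − 720 + 360 − 120 + 30 − 6 + 1 = 265.

265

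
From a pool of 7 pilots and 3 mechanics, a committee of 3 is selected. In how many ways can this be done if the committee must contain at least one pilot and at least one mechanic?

84

Unrestricted: C(10,3) = 120 ways to pick any 3 of the 10.
Selections missing a whole group: no pilots → C(3,3) = 1; no mechanics → C(7,3) = 35.
Both groups omitted at once is impossible, so 120 − 36 = 84.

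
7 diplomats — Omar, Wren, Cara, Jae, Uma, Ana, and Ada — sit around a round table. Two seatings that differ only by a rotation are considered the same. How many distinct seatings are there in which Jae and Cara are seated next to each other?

240

Treat {Jae, Cara} as one unit (2 internal orders) and seat the resulting 6 units around the table: (5)! circular arrangements.
So 2 × (5)! = 2 × 120 = 240.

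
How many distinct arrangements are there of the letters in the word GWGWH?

The 5 letters of GWGWH have repeats: G appearing twice and W appearing twice.
Dividing 5! = 120 by 2!·2! = 4 for the repeated letters gives 30.

30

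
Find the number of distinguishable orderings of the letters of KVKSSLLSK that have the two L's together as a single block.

1120

Treat the 2 copies of L as a single block. The multiset to arrange is then {LL, K, K, K, S, S, S, V}, 8 items in all.
That gives (8)!/(3!·3!) = 1120 arrangements.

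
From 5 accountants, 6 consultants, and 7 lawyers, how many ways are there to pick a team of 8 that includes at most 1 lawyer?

2475

Split by how many lawyers are chosen (0 through 1).
Sum: C(7,0)·C(11,8) + C(7,1)·C(11,7) = 165 + 2310 = 2475.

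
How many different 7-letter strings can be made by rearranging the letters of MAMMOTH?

Letter multiplicities in MAMMOTH: A×1, H×1, M×3, O×1, T×1.
So there are 7! / (3!) = 840 distinguishable arrangements.

840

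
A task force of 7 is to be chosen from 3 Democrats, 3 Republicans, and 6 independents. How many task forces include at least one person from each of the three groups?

Total 7-person selections from all 12: C(12,7) = 792.
Selections missing a whole group: no Democrats → C(9,7) = 36; no Republicans → C(9,7) = 36; no independents → C(6,7) = 0.
Add back selections omitting two groups (i.e. drawn from a single group): C(3,7) + C(3,7) + C(6,7) = 0.
By inclusion–exclusion: 792 − 72 + 0 = 720.

720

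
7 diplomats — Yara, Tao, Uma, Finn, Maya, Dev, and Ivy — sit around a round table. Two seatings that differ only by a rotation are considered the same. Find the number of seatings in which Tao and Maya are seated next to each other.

Glue Tao and Maya into a block (2 internal orders). Seating 6 units around a circle gives (5)! arrangements.
So 2 × (5)! = 2 × 120 = 240.

240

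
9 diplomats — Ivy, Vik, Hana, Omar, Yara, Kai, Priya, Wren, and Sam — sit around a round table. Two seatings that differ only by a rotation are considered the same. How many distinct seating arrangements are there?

Fix one person's seat to break rotational symmetry; the remaining 8 people can be arranged in (8)! = 40320 ways.

40320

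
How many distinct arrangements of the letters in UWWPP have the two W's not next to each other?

18

There are 5!/(2!·2!) = 30 arrangements of UWWPP in total.
Arrangements with the W's together: treat WW as one letter, giving (4)!/(2!) = 12.
Subtracting, 30 − 12 = 18 arrangements keep the W's apart.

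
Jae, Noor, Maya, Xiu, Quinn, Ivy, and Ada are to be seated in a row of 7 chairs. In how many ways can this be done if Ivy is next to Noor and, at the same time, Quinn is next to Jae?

480

Treat {Ivy,Noor} as one block (2 orders) and {Quinn,Jae} as another (2 orders).
That leaves 5 units to arrange: 2 × 2 × 5! = 4 × 120 = 480.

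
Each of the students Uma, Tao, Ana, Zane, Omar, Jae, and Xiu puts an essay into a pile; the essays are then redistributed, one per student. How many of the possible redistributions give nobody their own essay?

1854

Let Aᵢ be the assignments in which student i gets their own essay. We want the size of the complement of A₁∪…∪A_7.
By inclusion–exclusion this is Σ_{j=0}^{7} (−1)^j C(7,j)·(7−j)!.
Computing: 5040 − 5040 + 2520 − 840 + 210 − 42 + 7 − 1 = 1854.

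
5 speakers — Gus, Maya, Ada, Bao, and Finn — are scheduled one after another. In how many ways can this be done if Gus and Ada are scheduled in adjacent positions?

48

Glue Gus and Ada into one block (2 internal orders), leaving 4 units to arrange in a row.
So the count is 2·(4)! = 48.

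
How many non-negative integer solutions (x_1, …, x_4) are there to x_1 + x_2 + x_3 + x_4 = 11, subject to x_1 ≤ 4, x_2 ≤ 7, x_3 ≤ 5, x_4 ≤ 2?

Without the upper bounds there are C(14,3) = 364 ways to split 11 among 4 variables.
Subtract solutions that violate a single cap (substitute x_i' = x_i − (cap_i+1)): x_1 ≥ 5 gives C(9,3) = 84; x_2 ≥ 8 gives C(6,3) = 20; x_3 ≥ 6 gives C(8,3) = 56; x_4 ≥ 3 gives C(11,3) = 165. Together 325.
Add back pairs where two caps are both exceeded: 0 + 1 + 20 + 0 + 1 + 10 = 32.
By inclusion–exclusion the count is 364 − 325 + 32 = 71.

71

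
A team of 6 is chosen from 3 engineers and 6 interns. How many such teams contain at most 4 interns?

65

Split by how many interns are chosen (0 through 4).
Sum: C(6,0)·C(3,6) + C(6,1)·C(3,5) + C(6,2)·C(3,4) + C(6,3)·C(3,3) + C(6,4)·C(3,2) = 0 + 0 + 0 + 20 + 45 = 65.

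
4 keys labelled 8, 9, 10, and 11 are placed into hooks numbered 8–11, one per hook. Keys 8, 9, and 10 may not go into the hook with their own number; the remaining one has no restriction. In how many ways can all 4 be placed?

Let Aᵢ (for i ∈ {8, 9, 10}) be the placements that put key i in its forbidden hook. Any j of these fix j positions, leaving (4−j)! ways to fill the rest, and there are C(3,j) ways to pick which j.
By inclusion–exclusion, the number of valid placements is Σ_{j=0}^{3} (−1)^j C(3,j)·(4−j)!.
Computing: 24 − 18 + 6 − 1 = 11.

11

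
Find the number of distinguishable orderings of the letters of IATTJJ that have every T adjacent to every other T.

Treat the 2 copies of T as a single block. The multiset to arrange is then {TT, A, I, J, J}, 5 items in all.
That gives (5)!/(2!) = 60 arrangements.

60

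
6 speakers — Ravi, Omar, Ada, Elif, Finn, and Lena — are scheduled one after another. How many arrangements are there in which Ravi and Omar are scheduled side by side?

Treat {Ravi, Omar} as a single unit. There are 5 units to order, and the pair itself can be ordered 2 ways.
That gives 2 × 5! = 2 × 120 = 240.

240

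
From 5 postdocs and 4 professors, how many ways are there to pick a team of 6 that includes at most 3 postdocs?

Split by how many postdocs are chosen (0 through 3).
Sum: C(5,0)·C(4,6) + C(5,1)·C(4,5) + C(5,2)·C(4,4) + C(5,3)·C(4,3) = 0 + 0 + 10 + 40 = 50.

50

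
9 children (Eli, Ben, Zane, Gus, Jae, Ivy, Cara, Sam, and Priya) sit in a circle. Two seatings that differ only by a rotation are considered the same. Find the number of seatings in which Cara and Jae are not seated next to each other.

All circular seatings of 9 people number (8)! = 40320.
Seatings with Cara beside Jae: treat them as a block with 2 internal orders, giving 2 × (7)! = 10080.
Subtracting, 40320 − 10080 = 30240.

30240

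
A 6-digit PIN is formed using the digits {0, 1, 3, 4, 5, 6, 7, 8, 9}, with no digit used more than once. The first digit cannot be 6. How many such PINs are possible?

The first digit has 9−1 = 8 choices (anything except 6).
The remaining 5 digits are filled from the other 8 symbols without repetition: 8 × 7 × 6 × 5 × 4 = 6720.
Total: 8 × 6720 = 53760.

53760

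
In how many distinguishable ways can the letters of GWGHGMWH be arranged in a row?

1680

The 8 letters of GWGHGMWH have repeats: G appearing 3 times, H appearing twice, and W appearing twice.
Dividing 8! = 40320 by 3!·2!·2! = 24 for the repeated letters gives 1680.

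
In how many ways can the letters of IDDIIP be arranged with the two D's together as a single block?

20

Treat the 2 copies of D as a single block. The multiset to arrange is then {DD, I, I, I, P}, 5 items in all.
That gives (5)!/(3!) = 20 arrangements.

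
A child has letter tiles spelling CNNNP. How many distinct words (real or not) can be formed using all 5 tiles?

20

CNNNP has 5 letters with N appearing 3 times.
So there are 5! / (3!) = 20 distinguishable arrangements.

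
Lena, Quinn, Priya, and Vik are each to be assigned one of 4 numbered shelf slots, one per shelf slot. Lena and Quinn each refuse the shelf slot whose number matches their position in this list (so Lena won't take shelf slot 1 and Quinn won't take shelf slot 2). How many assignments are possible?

Let Aᵢ (for i ∈ {1, 2}) be the placements that put person i in their forbidden shelf slot. Any j of these fix j positions, leaving (4−j)! ways to fill the rest, and there are C(2,j) ways to pick which j.
By inclusion–exclusion, the number of valid placements is Σ_{j=0}^{2} (−1)^j C(2,j)·(4−j)!.
Computing: 24 − 12 + 2 = 14.

14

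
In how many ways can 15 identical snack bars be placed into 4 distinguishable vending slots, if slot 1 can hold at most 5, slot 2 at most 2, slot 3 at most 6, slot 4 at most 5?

By stars and bars, unrestricted non-negative solutions to x_1+…+x_4 = 15 number C(15+3,3) = 816.
Subtract solutions that violate a single cap (substitute x_i' = x_i − (cap_i+1)): x_1 ≥ 6 gives C(12,3) = 220; x_2 ≥ 3 gives C(15,3) = 455; x_3 ≥ 7 gives C(11,3) = 165; x_4 ≥ 6 gives C(12,3) = 220. Together 1060.
Add back pairs where two caps are both exceeded: 84 + 10 + 20 + 56 + 84 + 10 = 264.
Subtract triples: 0 + 1 + 0 + 0 = 1.
By inclusion–exclusion the count is 816 − 1060 + 264 − 1 = 19.

19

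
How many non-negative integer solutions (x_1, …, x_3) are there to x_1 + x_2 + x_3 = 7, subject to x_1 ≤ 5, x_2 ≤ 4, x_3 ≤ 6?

Ignoring the caps, the number of non-negative solutions to x_1+…+x_3 = 7 is C(9,2) = 36.
Subtract solutions that violate a single cap (substitute x_i' = x_i − (cap_i+1)): x_1 ≥ 6 gives C(3,2) = 3; x_2 ≥ 5 gives C(4,2) = 6; x_3 ≥ 7 gives C(2,2) = 1. Together 10.
No two caps can be exceeded simultaneously, so the pair terms are all 0.
By inclusion–exclusion the count is 36 − 10 + 0 = 26.

26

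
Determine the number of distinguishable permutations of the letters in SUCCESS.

Letter multiplicities in SUCCESS: C×2, E×1, S×3, U×1.
Dividing 7! = 5040 by 3!·2! = 12 for the repeated letters gives 420.

420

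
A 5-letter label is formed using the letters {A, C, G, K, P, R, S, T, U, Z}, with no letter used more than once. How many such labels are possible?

With no repetition, fill the 5 letters in order: 10 choices, then 9, down to 6.
10 × 9 × 8 × 7 × 6 = 30240.

30240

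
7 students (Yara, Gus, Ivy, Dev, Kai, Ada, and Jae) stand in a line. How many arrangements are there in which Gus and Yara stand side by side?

1440

Glue Gus and Yara into one block (2 internal orders), leaving 6 units to arrange in a row.
That gives 2 × 6! = 2 × 720 = 1440.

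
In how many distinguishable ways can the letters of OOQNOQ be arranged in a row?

60

Letter multiplicities in OOQNOQ: N×1, O×3, Q×2.
The number of distinct arrangements is 6!/(3!·2!) = 720/12 = 60.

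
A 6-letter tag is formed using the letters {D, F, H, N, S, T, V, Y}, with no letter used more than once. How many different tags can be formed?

With no repetition, fill the 6 letters in order: 8 choices, then 7, down to 3.
8 × 7 × 6 × 5 × 4 × 3 = 20160.

20160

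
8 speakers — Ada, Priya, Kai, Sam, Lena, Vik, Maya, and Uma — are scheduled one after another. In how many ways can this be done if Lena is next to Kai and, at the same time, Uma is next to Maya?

2880

Treat {Lena,Kai} as one block (2 orders) and {Uma,Maya} as another (2 orders).
That leaves 6 units to arrange: 2 × 2 × 6! = 4 × 720 = 2880.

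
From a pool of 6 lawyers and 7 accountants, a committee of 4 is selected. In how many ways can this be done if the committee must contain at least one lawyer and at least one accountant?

665

With no constraint there are C(13,4) = 715 possible selections.
Selections missing a whole group: no lawyers → C(7,4) = 35; no accountants → C(6,4) = 15.
Both groups omitted at once is impossible, so 715 − 50 = 665.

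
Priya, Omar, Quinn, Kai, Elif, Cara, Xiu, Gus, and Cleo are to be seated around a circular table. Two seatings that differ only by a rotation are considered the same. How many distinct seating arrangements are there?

Fix one person's seat to break rotational symmetry; the remaining 8 people can be arranged in (8)! = 40320 ways.

40320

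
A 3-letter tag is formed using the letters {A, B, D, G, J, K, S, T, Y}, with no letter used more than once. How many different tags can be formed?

This is a permutation of 3 out of 9: P(9,3) = 9!/6!.
9 × 8 × 7 = 504.

504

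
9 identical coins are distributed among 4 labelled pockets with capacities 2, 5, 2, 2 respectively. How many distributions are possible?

10

By stars and bars, unrestricted non-negative solutions to x_1+…+x_4 = 9 number C(9+3,3) = 220.
Subtract solutions that violate a single cap (substitute x_i' = x_i − (cap_i+1)): x_1 ≥ 3 gives C(9,3) = 84; x_2 ≥ 6 gives C(6,3) = 20; x_3 ≥ 3 gives C(9,3) = 84; x_4 ≥ 3 gives C(9,3) = 84. Together 272.
Add back pairs where two caps are both exceeded: 1 + 20 + 20 + 1 + 1 + 20 = 63.
Subtract triples: 0 + 0 + 1 + 0 = 1.
By inclusion–exclusion the count is 220 − 272 + 63 − 1 = 10.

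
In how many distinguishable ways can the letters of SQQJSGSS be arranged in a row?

840

The 8 letters of SQQJSGSS have repeats: Q appearing twice and S appearing 4 times.
The number of distinct arrangements is 8!/(4!·2!) = 40320/48 = 840.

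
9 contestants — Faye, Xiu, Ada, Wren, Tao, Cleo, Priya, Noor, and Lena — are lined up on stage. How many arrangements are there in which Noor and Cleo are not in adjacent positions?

There are 9! = 362880 arrangements in all. If Noor and Cleo are adjacent, merging them into one block gives 2·(8)! = 80640 arrangements.
Complementary counting: 362880 − 80640 = 282240.

282240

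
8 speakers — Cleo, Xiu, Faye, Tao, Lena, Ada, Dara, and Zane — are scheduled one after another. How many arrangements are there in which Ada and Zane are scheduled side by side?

Place the 6 others and the Ada-Zane pair as 7 objects in a line; the pair has 2 internal arrangements.
So the count is 2·(7)! = 10080.

10080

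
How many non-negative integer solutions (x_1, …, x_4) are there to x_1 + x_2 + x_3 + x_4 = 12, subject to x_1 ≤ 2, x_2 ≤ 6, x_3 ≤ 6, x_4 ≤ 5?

Without the upper bounds there are C(15,3) = 455 ways to split 12 among 4 variables.
Subtract solutions that violate a single cap (substitute x_i' = x_i − (cap_i+1)): x_1 ≥ 3 gives C(12,3) = 220; x_2 ≥ 7 gives C(8,3) = 56; x_3 ≥ 7 gives C(8,3) = 56; x_4 ≥ 6 gives C(9,3) = 84. Together 416.
Add back pairs where two caps are both exceeded: 10 + 10 + 20 + 0 + 0 + 0 = 40.
By inclusion–exclusion the count is 455 − 416 + 40 = 79.

79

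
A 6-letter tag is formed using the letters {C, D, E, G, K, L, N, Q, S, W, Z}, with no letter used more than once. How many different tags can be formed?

332640

With no repetition, fill the 6 letters in order: 11 choices, then 10, down to 6.
That product is 11 × 10 × 9 × 8 × 7 × 6 = 332640.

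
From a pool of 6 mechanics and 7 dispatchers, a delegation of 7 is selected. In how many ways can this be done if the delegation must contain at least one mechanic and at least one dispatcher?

1715

Total 7-person selections from all 13: C(13,7) = 1716.
Subtract selections that omit an entire group: no mechanics → C(7,7) = 1; no dispatchers → C(6,7) = 0.
Both groups omitted at once is impossible, so 1716 − 1 = 1715.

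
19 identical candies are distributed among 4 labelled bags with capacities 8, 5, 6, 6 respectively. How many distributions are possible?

By stars and bars, unrestricted non-negative solutions to x_1+…+x_4 = 19 number C(19+3,3) = 1540.
Subtract solutions that violate a single cap (substitute x_i' = x_i − (cap_i+1)): x_1 ≥ 9 gives C(13,3) = 286; x_2 ≥ 6 gives C(16,3) = 560; x_3 ≥ 7 gives C(15,3) = 455; x_4 ≥ 7 gives C(15,3) = 455. Together 1756.
Add back pairs where two caps are both exceeded: 35 + 20 + 20 + 84 + 84 + 56 = 299.
By inclusion–exclusion the count is 1540 − 1756 + 299 = 83.

83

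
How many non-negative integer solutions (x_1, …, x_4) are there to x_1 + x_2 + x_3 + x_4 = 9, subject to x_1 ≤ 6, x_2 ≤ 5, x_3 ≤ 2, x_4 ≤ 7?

Ignoring the caps, the number of non-negative solutions to x_1+…+x_4 = 9 is C(12,3) = 220.
Subtract solutions that violate a single cap (substitute x_i' = x_i − (cap_i+1)): x_1 ≥ 7 gives C(5,3) = 10; x_2 ≥ 6 gives C(6,3) = 20; x_3 ≥ 3 gives C(9,3) = 84; x_4 ≥ 8 gives C(4,3) = 4. Together 118.
Add back pairs where two caps are both exceeded: 0 + 0 + 0 + 1 + 0 + 0 = 1.
By inclusion–exclusion the count is 220 − 118 + 1 = 103.

103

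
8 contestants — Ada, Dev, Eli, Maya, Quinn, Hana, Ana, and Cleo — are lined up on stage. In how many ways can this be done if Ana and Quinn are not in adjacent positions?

30240

There are 8! = 40320 arrangements in all. If Ana and Quinn are adjacent, merging them into one block gives 2·(7)! = 10080 arrangements.
Complementary counting: 40320 − 10080 = 30240.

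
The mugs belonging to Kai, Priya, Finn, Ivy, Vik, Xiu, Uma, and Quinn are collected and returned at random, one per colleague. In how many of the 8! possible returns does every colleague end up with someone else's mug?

14833

This is the derangement count D_8: permutations of 8 items with no fixed point.
By inclusion–exclusion this is Σ_{j=0}^{8} (−1)^j C(8,j)·(8−j)!.
Computing: 40320 − 40320 + 20160 − 6720 + 1680 − 336 + 56 − 8 + 1 = 14833.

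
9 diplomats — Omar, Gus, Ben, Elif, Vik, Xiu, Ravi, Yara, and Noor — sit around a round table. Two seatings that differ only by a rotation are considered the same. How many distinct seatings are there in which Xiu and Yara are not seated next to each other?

All circular seatings of 9 people number (8)! = 40320.
Those with Xiu next to Yara: fuse the pair into one unit and seat 8 units around a circle — 2·(7)! = 10080.
Subtracting, 40320 − 10080 = 30240.

30240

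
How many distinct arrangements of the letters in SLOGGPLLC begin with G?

6720

Fix G in the first position and arrange the remaining 8 letters.
Those 8 letters have L appearing 3 times, giving (8)!/(3!) = 6720.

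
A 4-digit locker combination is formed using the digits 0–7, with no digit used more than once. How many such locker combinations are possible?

1680

Choose and order 4 of the 8 symbols: the first digit has 8 options, the next 7, then 6, 5.
8 × 7 × 6 × 5 = 1680.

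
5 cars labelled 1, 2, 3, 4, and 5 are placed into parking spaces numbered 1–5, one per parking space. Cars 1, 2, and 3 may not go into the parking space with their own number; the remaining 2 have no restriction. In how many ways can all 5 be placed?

Let Aᵢ (for i ∈ {1, 2, 3}) be the placements that put car i in its forbidden parking space. Any j of these fix j positions, leaving (5−j)! ways to fill the rest, and there are C(3,j) ways to pick which j.
By inclusion–exclusion, the number of valid placements is Σ_{j=0}^{3} (−1)^j C(3,j)·(5−j)!.
Computing: 120 − 72 + 18 − 2 = 64.

64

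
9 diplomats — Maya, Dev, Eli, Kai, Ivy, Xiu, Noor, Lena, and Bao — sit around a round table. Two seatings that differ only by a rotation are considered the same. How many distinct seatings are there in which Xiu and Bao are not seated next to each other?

30240

All circular seatings of 9 people number (8)! = 40320.
Those with Xiu next to Bao: fuse the pair into one unit and seat 8 units around a circle — 2·(7)! = 10080.
Subtracting, 40320 − 10080 = 30240.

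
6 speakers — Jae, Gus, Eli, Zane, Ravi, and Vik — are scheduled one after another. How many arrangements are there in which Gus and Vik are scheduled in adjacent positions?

Place the 4 others and the Gus-Vik pair as 5 objects in a line; the pair has 2 internal arrangements.
So the count is 2·(5)! = 240.

240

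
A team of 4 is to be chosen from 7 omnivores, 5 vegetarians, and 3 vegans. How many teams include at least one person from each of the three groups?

Total 4-person selections from all 15: C(15,4) = 1365.
Selections missing a whole group: no omnivores → C(8,4) = 70; no vegetarians → C(10,4) = 210; no vegans → C(12,4) = 495.
Add back selections omitting two groups (i.e. drawn from a single group): C(7,4) + C(5,4) + C(3,4) = 40.
By inclusion–exclusion: 1365 − 775 + 40 = 630.

630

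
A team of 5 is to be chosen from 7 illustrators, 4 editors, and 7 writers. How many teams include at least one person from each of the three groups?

Total 5-person selections from all 18: C(18,5) = 8568.
Subtract selections that omit an entire group: no illustrators → C(11,5) = 462; no editors → C(14,5) = 2002; no writers → C(11,5) = 462.
Add back selections omitting two groups (i.e. drawn from a single group): C(7,5) + C(4,5) + C(7,5) = 42.
By inclusion–exclusion: 8568 − 2926 + 42 = 5684.

5684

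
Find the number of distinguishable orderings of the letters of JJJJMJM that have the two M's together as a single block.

Treat the 2 copies of M as a single block. The multiset to arrange is then {MM, J, J, J, J, J}, 6 items in all.
That gives (6)!/(5!) = 6 arrangements.

6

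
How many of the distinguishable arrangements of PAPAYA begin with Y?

With the first slot taken by Y, it remains to arrange the other 5 letters (PAPAA).
Those 5 letters have A appearing 3 times and P appearing twice, giving (5)!/(3!·2!) = 10.

10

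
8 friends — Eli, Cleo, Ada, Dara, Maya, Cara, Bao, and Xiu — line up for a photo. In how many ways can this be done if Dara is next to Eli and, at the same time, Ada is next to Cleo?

Treat {Dara,Eli} as one block (2 orders) and {Ada,Cleo} as another (2 orders).
That leaves 6 units to arrange: 2 × 2 × 6! = 4 × 720 = 2880.

2880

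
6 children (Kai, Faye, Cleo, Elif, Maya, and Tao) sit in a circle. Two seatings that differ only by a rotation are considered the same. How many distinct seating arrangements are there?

120

Around a circle, 6 distinct people have 6!/6 = (5)! = 120 rotationally distinct seatings.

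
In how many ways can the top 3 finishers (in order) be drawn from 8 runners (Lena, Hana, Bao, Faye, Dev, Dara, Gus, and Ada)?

This is an ordered selection of 3 from 8: P(8,3).
That gives 8 × 7 × 6 = 336.

336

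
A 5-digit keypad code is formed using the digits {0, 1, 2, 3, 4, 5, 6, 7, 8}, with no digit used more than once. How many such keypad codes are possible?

15120

Choose and order 5 of the 9 symbols: the first digit has 9 options, the next 8, and so on down to 5.
That product is 9 × 8 × 7 × 6 × 5 = 15120.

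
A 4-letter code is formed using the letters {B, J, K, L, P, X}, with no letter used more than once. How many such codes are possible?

This is a permutation of 4 out of 6: P(6,4) = 6!/2!.
That product is 6 × 5 × 4 × 3 = 360.

360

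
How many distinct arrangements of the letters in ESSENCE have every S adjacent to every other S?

120

Treat the 2 copies of S as a single block. The multiset to arrange is then {SS, C, E, E, E, N}, 6 items in all.
That gives (6)!/(3!) = 120 arrangements.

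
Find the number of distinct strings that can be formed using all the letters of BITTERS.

2520

The 7 letters of BITTERS have repeats: T appearing twice.
So there are 7! / (2!) = 2520 distinguishable arrangements.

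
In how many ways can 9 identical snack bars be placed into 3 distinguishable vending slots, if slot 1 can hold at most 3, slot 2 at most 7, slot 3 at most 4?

By stars and bars, unrestricted non-negative solutions to x_1+…+x_3 = 9 number C(9+2,2) = 55.
Subtract solutions that violate a single cap (substitute x_i' = x_i − (cap_i+1)): x_1 ≥ 4 gives C(7,2) = 21; x_2 ≥ 8 gives C(3,2) = 3; x_3 ≥ 5 gives C(6,2) = 15. Together 39.
Add back pairs where two caps are both exceeded: 0 + 1 + 0 = 1.
By inclusion–exclusion the count is 55 − 39 + 1 = 17.

17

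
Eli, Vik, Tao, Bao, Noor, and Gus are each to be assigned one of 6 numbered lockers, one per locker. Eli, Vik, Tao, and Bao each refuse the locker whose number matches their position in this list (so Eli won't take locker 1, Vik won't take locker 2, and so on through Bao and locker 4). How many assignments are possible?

362

Let Aᵢ (for 1 ≤ i ≤ 4) be the placements that put person i in their forbidden locker. Any j of these fix j positions, leaving (6−j)! ways to fill the rest, and there are C(4,j) ways to pick which j.
By inclusion–exclusion, the number of valid placements is Σ_{j=0}^{4} (−1)^j C(4,j)·(6−j)!.
Computing: 720 − 480 + 144 − 24 + 2 = 362.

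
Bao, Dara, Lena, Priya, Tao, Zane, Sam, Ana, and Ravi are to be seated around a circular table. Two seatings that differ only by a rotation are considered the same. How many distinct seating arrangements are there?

40320

Seat Bao anywhere (absorbing the rotational symmetry), then permute the other 8: (8)! = 40320.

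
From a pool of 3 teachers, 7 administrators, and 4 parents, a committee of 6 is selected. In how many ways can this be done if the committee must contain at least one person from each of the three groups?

2331

With no constraint there are C(14,6) = 3003 possible selections.
Selections missing a whole group: no teachers → C(11,6) = 462; no administrators → C(7,6) = 7; no parents → C(10,6) = 210.
Add back selections omitting two groups (i.e. drawn from a single group): C(3,6) + C(7,6) + C(4,6) = 7.
By inclusion–exclusion: 3003 − 679 + 7 = 2331.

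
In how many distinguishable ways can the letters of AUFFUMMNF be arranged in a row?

15120

AUFFUMMNF has 9 letters with F appearing 3 times, M appearing twice, and U appearing twice.
Dividing 9! = 362880 by 3!·2!·2! = 24 for the repeated letters gives 15120.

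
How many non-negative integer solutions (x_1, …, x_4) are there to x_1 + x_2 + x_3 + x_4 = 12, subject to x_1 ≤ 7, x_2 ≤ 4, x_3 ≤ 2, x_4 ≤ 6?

74

Without the upper bounds there are C(15,3) = 455 ways to split 12 among 4 variables.
Subtract solutions that violate a single cap (substitute x_i' = x_i − (cap_i+1)): x_1 ≥ 8 gives C(7,3) = 35; x_2 ≥ 5 gives C(10,3) = 120; x_3 ≥ 3 gives C(12,3) = 220; x_4 ≥ 7 gives C(8,3) = 56. Together 431.
Add back pairs where two caps are both exceeded: 0 + 4 + 0 + 35 + 1 + 10 = 50.
By inclusion–exclusion the count is 455 − 431 + 50 = 74.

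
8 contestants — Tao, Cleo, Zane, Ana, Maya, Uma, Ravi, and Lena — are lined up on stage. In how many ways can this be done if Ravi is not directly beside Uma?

There are 8! = 40320 arrangements in all. If Ravi and Uma are adjacent, merging them into one block gives 2·(7)! = 10080 arrangements.
Complementary counting: 40320 − 10080 = 30240.

30240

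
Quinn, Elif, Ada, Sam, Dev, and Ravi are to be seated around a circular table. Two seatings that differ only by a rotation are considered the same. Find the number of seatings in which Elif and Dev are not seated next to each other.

72

Without the restriction there are (5)! = 120 seatings.
Seatings with Elif beside Dev: treat them as a block with 2 internal orders, giving 2 × (4)! = 48.
Subtracting, 120 − 48 = 72.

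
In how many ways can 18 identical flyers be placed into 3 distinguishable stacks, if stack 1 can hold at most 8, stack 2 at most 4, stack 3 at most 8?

Ignoring the caps, the number of non-negative solutions to x_1+…+x_3 = 18 is C(20,2) = 190.
Subtract solutions that violate a single cap (substitute x_i' = x_i − (cap_i+1)): x_1 ≥ 9 gives C(11,2) = 55; x_2 ≥ 5 gives C(15,2) = 105; x_3 ≥ 9 gives C(11,2) = 55. Together 215.
Add back pairs where two caps are both exceeded: 15 + 1 + 15 = 31.
By inclusion–exclusion the count is 190 − 215 + 31 = 6.

6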